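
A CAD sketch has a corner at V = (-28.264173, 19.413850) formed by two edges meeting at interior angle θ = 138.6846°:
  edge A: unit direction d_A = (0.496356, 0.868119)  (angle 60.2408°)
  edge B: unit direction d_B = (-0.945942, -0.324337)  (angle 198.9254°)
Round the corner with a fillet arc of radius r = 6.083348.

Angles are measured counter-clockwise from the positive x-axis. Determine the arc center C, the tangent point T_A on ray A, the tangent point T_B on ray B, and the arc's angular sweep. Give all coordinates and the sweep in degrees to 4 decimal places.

center=(-32.4068,24.4245) T_A=(-27.1257,21.4049) T_B=(-30.4338,18.6700) sweep=41.3154

bisector direction at 129.5831° = (-0.637197,0.770701)
center distance |VC| = r/sin(θ/2) = 6.083348/sin(69.3423°) = 6.501354
C = V + |VC|·bis = (-32.4068,24.4245)
T_A = V + ((C−V)·d_A)·d_A = V + 2.2936·d_A = (-27.1257,21.4049)
T_B = V + ((C−V)·d_B)·d_B = V + 2.2936·d_B = (-30.4338,18.6700)
sweep = 180° − θ = 41.3154°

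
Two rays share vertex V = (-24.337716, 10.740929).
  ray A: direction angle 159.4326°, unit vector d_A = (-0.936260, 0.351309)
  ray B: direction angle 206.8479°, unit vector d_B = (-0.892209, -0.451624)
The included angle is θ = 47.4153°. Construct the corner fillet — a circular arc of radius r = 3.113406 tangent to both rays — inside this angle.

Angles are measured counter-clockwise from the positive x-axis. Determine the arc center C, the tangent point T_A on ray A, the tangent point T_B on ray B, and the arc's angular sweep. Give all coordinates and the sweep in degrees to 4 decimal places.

bisector direction at 183.1403° = (-0.998498,-0.054780)
center distance |VC| = r/sin(θ/2) = 3.113406/sin(23.7077°) = 7.743442
C = V + |VC|·bis = (-32.0695,10.3167)
T_A = V + ((C−V)·d_A)·d_A = V + 7.0900·d_A = (-30.9758,13.2317)
T_B = V + ((C−V)·d_B)·d_B = V + 7.0900·d_B = (-30.6634,7.5389)
sweep = 180° − θ = 132.5847°

center=(-32.0695,10.3167) T_A=(-30.9758,13.2317) T_B=(-30.6634,7.5389) sweep=132.5847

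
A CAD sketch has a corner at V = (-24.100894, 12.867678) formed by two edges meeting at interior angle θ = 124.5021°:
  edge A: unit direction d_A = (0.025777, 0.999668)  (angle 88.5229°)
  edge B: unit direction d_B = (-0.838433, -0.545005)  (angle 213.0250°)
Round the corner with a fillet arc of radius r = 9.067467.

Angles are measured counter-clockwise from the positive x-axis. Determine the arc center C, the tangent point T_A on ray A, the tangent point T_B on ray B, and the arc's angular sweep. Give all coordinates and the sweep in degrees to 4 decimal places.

center=(-33.0424,17.8702) T_A=(-23.9779,17.6365) T_B=(-28.1006,10.2678) sweep=55.4979

bisector direction at 150.7740° = (-0.872700,0.488256)
center distance |VC| = r/sin(θ/2) = 9.067467/sin(62.2510°) = 10.245770
C = V + |VC|·bis = (-33.0424,17.8702)
T_A = V + ((C−V)·d_A)·d_A = V + 4.7704·d_A = (-23.9779,17.6365)
T_B = V + ((C−V)·d_B)·d_B = V + 4.7704·d_B = (-28.1006,10.2678)
sweep = 180° − θ = 55.4979°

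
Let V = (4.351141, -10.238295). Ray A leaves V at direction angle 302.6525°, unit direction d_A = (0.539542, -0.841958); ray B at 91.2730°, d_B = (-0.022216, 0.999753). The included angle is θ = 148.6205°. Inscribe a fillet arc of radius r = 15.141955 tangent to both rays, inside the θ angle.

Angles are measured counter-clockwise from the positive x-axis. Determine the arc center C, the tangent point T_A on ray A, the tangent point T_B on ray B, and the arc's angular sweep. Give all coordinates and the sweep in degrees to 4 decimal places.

center=(19.3949,-5.6497) T_A=(6.6460,-13.8194) T_B=(4.2566,-5.9861) sweep=31.3795

bisector direction at 16.9627° = (0.956495,0.291750)
center distance |VC| = r/sin(θ/2) = 15.141955/sin(74.3102°) = 15.727977
C = V + |VC|·bis = (19.3949,-5.6497)
T_A = V + ((C−V)·d_A)·d_A = V + 4.2533·d_A = (6.6460,-13.8194)
T_B = V + ((C−V)·d_B)·d_B = V + 4.2533·d_B = (4.2566,-5.9861)
sweep = 180° − θ = 31.3795°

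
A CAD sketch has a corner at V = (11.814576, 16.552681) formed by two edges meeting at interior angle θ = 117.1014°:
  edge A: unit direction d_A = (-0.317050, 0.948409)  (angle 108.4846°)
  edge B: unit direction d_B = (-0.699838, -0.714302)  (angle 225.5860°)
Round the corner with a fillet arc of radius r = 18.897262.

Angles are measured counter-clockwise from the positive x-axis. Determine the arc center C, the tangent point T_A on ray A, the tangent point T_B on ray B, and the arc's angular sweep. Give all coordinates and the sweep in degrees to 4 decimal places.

center=(-9.7720,21.5223) T_A=(8.1503,27.5137) T_B=(3.7264,8.2973) sweep=62.8986

bisector direction at 167.0353° = (-0.974508,0.224351)
center distance |VC| = r/sin(θ/2) = 18.897262/sin(58.5507°) = 22.151229
C = V + |VC|·bis = (-9.7720,21.5223)
T_A = V + ((C−V)·d_A)·d_A = V + 11.5573·d_A = (8.1503,27.5137)
T_B = V + ((C−V)·d_B)·d_B = V + 11.5573·d_B = (3.7264,8.2973)
sweep = 180° − θ = 62.8986°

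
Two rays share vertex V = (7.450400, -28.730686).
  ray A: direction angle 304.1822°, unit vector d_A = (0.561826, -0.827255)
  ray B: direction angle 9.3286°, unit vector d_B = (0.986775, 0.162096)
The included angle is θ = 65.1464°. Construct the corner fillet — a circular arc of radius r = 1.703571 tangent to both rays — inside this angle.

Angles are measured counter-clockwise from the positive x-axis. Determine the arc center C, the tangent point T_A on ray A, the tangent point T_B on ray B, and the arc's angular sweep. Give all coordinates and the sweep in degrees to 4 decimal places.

center=(10.3578,-29.9795) T_A=(8.9485,-30.9366) T_B=(10.0817,-28.2984) sweep=114.8536

bisector direction at 336.7554° = (0.918828,-0.394657)
center distance |VC| = r/sin(θ/2) = 1.703571/sin(32.5732°) = 3.164273
C = V + |VC|·bis = (10.3578,-29.9795)
T_A = V + ((C−V)·d_A)·d_A = V + 2.6665·d_A = (8.9485,-30.9366)
T_B = V + ((C−V)·d_B)·d_B = V + 2.6665·d_B = (10.0817,-28.2984)
sweep = 180° − θ = 114.8536°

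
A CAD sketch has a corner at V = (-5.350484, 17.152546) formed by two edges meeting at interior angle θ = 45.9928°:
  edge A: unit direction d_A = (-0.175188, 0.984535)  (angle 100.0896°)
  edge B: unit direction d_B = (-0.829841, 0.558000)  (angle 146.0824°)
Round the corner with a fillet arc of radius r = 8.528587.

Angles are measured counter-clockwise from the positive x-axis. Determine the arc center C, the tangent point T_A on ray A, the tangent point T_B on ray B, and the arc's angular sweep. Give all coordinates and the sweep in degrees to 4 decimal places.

center=(-17.2677,35.4433) T_A=(-8.8710,36.9374) T_B=(-22.0266,28.3659) sweep=134.0072

bisector direction at 123.0860° = (-0.545897,0.837852)
center distance |VC| = r/sin(θ/2) = 8.528587/sin(22.9964°) = 21.830484
C = V + |VC|·bis = (-17.2677,35.4433)
T_A = V + ((C−V)·d_A)·d_A = V + 20.0956·d_A = (-8.8710,36.9374)
T_B = V + ((C−V)·d_B)·d_B = V + 20.0956·d_B = (-22.0266,28.3659)
sweep = 180° − θ = 134.0072°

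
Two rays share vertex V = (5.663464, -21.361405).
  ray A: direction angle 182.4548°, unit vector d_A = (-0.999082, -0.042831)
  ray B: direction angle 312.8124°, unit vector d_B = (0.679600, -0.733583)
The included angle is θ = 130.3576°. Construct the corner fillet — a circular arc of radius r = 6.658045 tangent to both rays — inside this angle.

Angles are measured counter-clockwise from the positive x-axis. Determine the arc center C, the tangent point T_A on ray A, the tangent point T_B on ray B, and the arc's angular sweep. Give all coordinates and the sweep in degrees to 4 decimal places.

bisector direction at 247.6336° = (-0.380528,-0.924769)
center distance |VC| = r/sin(θ/2) = 6.658045/sin(65.1788°) = 7.335701
C = V + |VC|·bis = (2.8720,-28.1452)
T_A = V + ((C−V)·d_A)·d_A = V + 3.0794·d_A = (2.5869,-21.4933)
T_B = V + ((C−V)·d_B)·d_B = V + 3.0794·d_B = (7.7563,-23.6204)
sweep = 180° − θ = 49.6424°

center=(2.8720,-28.1452) T_A=(2.5869,-21.4933) T_B=(7.7563,-23.6204) sweep=49.6424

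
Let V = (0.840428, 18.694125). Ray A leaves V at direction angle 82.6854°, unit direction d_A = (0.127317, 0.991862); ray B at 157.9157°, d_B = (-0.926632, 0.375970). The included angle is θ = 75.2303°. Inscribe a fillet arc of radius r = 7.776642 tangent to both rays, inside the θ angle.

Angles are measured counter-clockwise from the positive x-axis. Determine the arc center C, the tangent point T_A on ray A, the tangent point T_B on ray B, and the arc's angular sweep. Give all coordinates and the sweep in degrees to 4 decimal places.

bisector direction at 120.3006° = (-0.504536,0.863391)
center distance |VC| = r/sin(θ/2) = 7.776642/sin(37.6151°) = 12.741186
C = V + |VC|·bis = (-5.5880,29.6947)
T_A = V + ((C−V)·d_A)·d_A = V + 10.0927·d_A = (2.1254,28.7046)
T_B = V + ((C−V)·d_B)·d_B = V + 10.0927·d_B = (-8.5117,22.4887)
sweep = 180° − θ = 104.7697°

center=(-5.5880,29.6947) T_A=(2.1254,28.7046) T_B=(-8.5117,22.4887) sweep=104.7697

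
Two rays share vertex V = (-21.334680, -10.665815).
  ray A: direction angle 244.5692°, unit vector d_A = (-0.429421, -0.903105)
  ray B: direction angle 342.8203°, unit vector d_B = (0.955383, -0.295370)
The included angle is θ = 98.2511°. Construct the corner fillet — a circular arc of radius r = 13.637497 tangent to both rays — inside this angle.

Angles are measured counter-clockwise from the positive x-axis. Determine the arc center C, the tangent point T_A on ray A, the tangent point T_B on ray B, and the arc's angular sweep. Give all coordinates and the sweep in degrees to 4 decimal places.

bisector direction at 293.6947° = (0.401864,-0.915699)
center distance |VC| = r/sin(θ/2) = 13.637497/sin(49.1255°) = 18.035549
C = V + |VC|·bis = (-14.0868,-27.1810)
T_A = V + ((C−V)·d_A)·d_A = V + 11.8025·d_A = (-26.4029,-21.3247)
T_B = V + ((C−V)·d_B)·d_B = V + 11.8025·d_B = (-10.0587,-14.1519)
sweep = 180° − θ = 81.7489°

center=(-14.0868,-27.1810) T_A=(-26.4029,-21.3247) T_B=(-10.0587,-14.1519) sweep=81.7489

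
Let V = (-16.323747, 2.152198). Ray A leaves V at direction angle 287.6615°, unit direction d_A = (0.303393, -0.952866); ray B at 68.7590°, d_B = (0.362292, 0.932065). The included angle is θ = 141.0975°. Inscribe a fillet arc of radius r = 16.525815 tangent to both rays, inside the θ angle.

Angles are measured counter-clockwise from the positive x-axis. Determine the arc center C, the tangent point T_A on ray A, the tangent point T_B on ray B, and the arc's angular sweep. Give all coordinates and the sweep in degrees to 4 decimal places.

center=(1.1938,1.6048) T_A=(-14.5531,-3.4090) T_B=(-14.2093,7.5920) sweep=38.9025

bisector direction at 358.2102° = (0.999512,-0.031232)
center distance |VC| = r/sin(θ/2) = 16.525815/sin(70.5487°) = 17.526115
C = V + |VC|·bis = (1.1938,1.6048)
T_A = V + ((C−V)·d_A)·d_A = V + 5.8363·d_A = (-14.5531,-3.4090)
T_B = V + ((C−V)·d_B)·d_B = V + 5.8363·d_B = (-14.2093,7.5920)
sweep = 180° − θ = 38.9025°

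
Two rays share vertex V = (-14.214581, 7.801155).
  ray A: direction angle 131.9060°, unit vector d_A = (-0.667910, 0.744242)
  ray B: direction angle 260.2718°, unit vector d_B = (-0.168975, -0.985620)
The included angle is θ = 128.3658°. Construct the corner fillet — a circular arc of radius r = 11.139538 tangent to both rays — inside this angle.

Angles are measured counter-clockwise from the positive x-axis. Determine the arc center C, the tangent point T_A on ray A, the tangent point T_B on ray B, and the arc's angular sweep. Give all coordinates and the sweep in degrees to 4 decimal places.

bisector direction at 196.0889° = (-0.960833,-0.277129)
center distance |VC| = r/sin(θ/2) = 11.139538/sin(64.1829°) = 12.374668
C = V + |VC|·bis = (-26.1046,4.3718)
T_A = V + ((C−V)·d_A)·d_A = V + 5.3892·d_A = (-17.8141,11.8120)
T_B = V + ((C−V)·d_B)·d_B = V + 5.3892·d_B = (-15.1252,2.4895)
sweep = 180° − θ = 51.6342°

center=(-26.1046,4.3718) T_A=(-17.8141,11.8120) T_B=(-15.1252,2.4895) sweep=51.6342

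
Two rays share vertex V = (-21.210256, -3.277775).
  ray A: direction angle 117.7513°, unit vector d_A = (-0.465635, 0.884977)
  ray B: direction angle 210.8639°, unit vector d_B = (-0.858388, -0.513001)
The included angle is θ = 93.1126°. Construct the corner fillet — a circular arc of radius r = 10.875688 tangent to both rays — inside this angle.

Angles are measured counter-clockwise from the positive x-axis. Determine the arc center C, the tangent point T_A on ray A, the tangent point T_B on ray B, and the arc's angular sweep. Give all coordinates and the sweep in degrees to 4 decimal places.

center=(-35.6312,0.7737) T_A=(-26.0065,5.8378) T_B=(-30.0520,-8.5619) sweep=86.8874

bisector direction at 164.3076° = (-0.962728,0.270473)
center distance |VC| = r/sin(θ/2) = 10.875688/sin(46.5563°) = 14.979246
C = V + |VC|·bis = (-35.6312,0.7737)
T_A = V + ((C−V)·d_A)·d_A = V + 10.3004·d_A = (-26.0065,5.8378)
T_B = V + ((C−V)·d_B)·d_B = V + 10.3004·d_B = (-30.0520,-8.5619)
sweep = 180° − θ = 86.8874°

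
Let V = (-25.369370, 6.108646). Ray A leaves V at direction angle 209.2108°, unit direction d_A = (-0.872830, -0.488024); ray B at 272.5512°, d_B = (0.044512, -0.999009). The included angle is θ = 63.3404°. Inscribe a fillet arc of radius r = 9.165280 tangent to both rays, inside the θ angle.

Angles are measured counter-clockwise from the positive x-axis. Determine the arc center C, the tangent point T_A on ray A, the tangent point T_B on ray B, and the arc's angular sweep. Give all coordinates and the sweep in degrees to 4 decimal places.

bisector direction at 240.8810° = (-0.486625,-0.873611)
center distance |VC| = r/sin(θ/2) = 9.165280/sin(31.6702°) = 17.456710
C = V + |VC|·bis = (-33.8642,-9.1417)
T_A = V + ((C−V)·d_A)·d_A = V + 14.8571·d_A = (-38.3371,-1.1420)
T_B = V + ((C−V)·d_B)·d_B = V + 14.8571·d_B = (-24.7080,-8.7338)
sweep = 180° − θ = 116.6596°

center=(-33.8642,-9.1417) T_A=(-38.3371,-1.1420) T_B=(-24.7080,-8.7338) sweep=116.6596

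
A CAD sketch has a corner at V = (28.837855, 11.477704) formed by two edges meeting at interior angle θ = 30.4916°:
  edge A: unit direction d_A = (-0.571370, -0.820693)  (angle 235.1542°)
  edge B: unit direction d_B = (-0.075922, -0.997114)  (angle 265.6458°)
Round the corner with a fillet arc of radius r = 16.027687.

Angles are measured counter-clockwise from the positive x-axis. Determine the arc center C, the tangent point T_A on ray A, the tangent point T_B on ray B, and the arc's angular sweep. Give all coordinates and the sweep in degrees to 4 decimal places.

center=(8.3918,-45.9416) T_A=(-4.7620,-36.7838) T_B=(24.3732,-47.1584) sweep=149.5084

bisector direction at 250.4000° = (-0.335452,-0.942057)
center distance |VC| = r/sin(θ/2) = 16.027687/sin(15.2458°) = 60.950932
C = V + |VC|·bis = (8.3918,-45.9416)
T_A = V + ((C−V)·d_A)·d_A = V + 58.8059·d_A = (-4.7620,-36.7838)
T_B = V + ((C−V)·d_B)·d_B = V + 58.8059·d_B = (24.3732,-47.1584)
sweep = 180° − θ = 149.5084°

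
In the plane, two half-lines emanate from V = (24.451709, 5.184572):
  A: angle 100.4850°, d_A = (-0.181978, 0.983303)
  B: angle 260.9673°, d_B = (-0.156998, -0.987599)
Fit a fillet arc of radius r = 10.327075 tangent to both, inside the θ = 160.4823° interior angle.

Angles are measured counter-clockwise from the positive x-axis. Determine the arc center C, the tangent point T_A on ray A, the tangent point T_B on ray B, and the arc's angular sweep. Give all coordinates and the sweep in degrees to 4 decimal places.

center=(13.9738,5.0518) T_A=(24.1285,6.9311) T_B=(24.1729,3.4304) sweep=19.5177

bisector direction at 180.7261° = (-0.999920,-0.012673)
center distance |VC| = r/sin(θ/2) = 10.327075/sin(80.2412°) = 10.478703
C = V + |VC|·bis = (13.9738,5.0518)
T_A = V + ((C−V)·d_A)·d_A = V + 1.7762·d_A = (24.1285,6.9311)
T_B = V + ((C−V)·d_B)·d_B = V + 1.7762·d_B = (24.1729,3.4304)
sweep = 180° − θ = 19.5177°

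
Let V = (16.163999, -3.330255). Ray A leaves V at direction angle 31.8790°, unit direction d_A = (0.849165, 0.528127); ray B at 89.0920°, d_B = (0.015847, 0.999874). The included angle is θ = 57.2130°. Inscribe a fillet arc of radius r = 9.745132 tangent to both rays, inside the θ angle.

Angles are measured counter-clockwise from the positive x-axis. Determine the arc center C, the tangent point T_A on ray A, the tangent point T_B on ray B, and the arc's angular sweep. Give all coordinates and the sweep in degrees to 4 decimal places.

bisector direction at 60.4855° = (0.492644,0.870231)
center distance |VC| = r/sin(θ/2) = 9.745132/sin(28.6065°) = 20.353605
C = V + |VC|·bis = (26.1911,14.3821)
T_A = V + ((C−V)·d_A)·d_A = V + 17.8690·d_A = (31.3377,6.1069)
T_B = V + ((C−V)·d_B)·d_B = V + 17.8690·d_B = (16.4472,14.5365)
sweep = 180° − θ = 122.7870°

center=(26.1911,14.3821) T_A=(31.3377,6.1069) T_B=(16.4472,14.5365) sweep=122.7870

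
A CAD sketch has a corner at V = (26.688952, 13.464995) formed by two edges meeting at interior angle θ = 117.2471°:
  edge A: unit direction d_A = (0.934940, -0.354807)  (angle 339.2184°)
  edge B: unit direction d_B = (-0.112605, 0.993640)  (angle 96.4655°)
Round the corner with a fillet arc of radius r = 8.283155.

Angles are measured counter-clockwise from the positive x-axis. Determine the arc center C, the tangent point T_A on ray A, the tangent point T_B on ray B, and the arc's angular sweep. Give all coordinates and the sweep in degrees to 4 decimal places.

bisector direction at 37.8419° = (0.789706,0.613485)
center distance |VC| = r/sin(θ/2) = 8.283155/sin(58.6236°) = 9.701916
C = V + |VC|·bis = (34.3506,19.4170)
T_A = V + ((C−V)·d_A)·d_A = V + 5.0514·d_A = (31.4117,11.6727)
T_B = V + ((C−V)·d_B)·d_B = V + 5.0514·d_B = (26.1201,18.4843)
sweep = 180° − θ = 62.7529°

center=(34.3506,19.4170) T_A=(31.4117,11.6727) T_B=(26.1201,18.4843) sweep=62.7529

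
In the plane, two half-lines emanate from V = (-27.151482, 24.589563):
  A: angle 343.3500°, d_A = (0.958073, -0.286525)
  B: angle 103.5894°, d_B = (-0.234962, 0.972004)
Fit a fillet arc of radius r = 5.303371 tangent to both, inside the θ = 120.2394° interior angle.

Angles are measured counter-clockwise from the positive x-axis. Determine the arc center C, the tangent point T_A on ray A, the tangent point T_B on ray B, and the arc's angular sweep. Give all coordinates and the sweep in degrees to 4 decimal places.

center=(-22.7125,28.7975) T_A=(-24.2321,23.7165) T_B=(-27.8674,27.5514) sweep=59.7606

bisector direction at 43.4697° = (0.725738,0.687971)
center distance |VC| = r/sin(θ/2) = 5.303371/sin(60.1197°) = 6.116441
C = V + |VC|·bis = (-22.7125,28.7975)
T_A = V + ((C−V)·d_A)·d_A = V + 3.0471·d_A = (-24.2321,23.7165)
T_B = V + ((C−V)·d_B)·d_B = V + 3.0471·d_B = (-27.8674,27.5514)
sweep = 180° − θ = 59.7606°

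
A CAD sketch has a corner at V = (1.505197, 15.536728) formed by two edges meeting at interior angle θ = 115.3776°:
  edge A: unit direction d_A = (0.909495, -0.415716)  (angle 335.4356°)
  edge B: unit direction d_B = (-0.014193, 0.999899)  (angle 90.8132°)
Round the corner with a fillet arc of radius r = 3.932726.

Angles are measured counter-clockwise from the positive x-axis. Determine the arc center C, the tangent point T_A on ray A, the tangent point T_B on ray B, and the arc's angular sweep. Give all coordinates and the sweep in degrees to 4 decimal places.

center=(5.4022,18.0795) T_A=(3.7673,14.5027) T_B=(1.4699,18.0237) sweep=64.6224

bisector direction at 33.1244° = (0.837486,0.546459)
center distance |VC| = r/sin(θ/2) = 3.932726/sin(57.6888°) = 4.653247
C = V + |VC|·bis = (5.4022,18.0795)
T_A = V + ((C−V)·d_A)·d_A = V + 2.4872·d_A = (3.7673,14.5027)
T_B = V + ((C−V)·d_B)·d_B = V + 2.4872·d_B = (1.4699,18.0237)
sweep = 180° − θ = 64.6224°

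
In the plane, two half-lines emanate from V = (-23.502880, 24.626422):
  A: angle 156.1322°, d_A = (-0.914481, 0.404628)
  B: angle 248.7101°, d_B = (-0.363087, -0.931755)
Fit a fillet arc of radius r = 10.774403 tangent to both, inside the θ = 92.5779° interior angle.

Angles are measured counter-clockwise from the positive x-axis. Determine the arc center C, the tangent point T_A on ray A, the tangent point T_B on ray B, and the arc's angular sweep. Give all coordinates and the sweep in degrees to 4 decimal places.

center=(-37.2819,18.9412) T_A=(-32.9222,28.7942) T_B=(-27.2428,15.0291) sweep=87.4221

bisector direction at 202.4211° = (-0.924405,-0.381412)
center distance |VC| = r/sin(θ/2) = 10.774403/sin(46.2889°) = 14.905780
C = V + |VC|·bis = (-37.2819,18.9412)
T_A = V + ((C−V)·d_A)·d_A = V + 10.3002·d_A = (-32.9222,28.7942)
T_B = V + ((C−V)·d_B)·d_B = V + 10.3002·d_B = (-27.2428,15.0291)
sweep = 180° − θ = 87.4221°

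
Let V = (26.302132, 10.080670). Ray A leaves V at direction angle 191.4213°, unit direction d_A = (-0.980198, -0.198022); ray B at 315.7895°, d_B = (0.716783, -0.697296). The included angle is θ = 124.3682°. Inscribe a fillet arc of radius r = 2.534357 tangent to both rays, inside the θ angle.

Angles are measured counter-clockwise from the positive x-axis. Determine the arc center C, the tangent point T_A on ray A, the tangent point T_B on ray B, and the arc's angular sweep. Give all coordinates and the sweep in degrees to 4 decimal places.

center=(25.4934,7.3317) T_A=(24.9915,9.8159) T_B=(27.2606,9.1483) sweep=55.6318

bisector direction at 253.6054° = (-0.282251,-0.959341)
center distance |VC| = r/sin(θ/2) = 2.534357/sin(62.1841°) = 2.865456
C = V + |VC|·bis = (25.4934,7.3317)
T_A = V + ((C−V)·d_A)·d_A = V + 1.3371·d_A = (24.9915,9.8159)
T_B = V + ((C−V)·d_B)·d_B = V + 1.3371·d_B = (27.2606,9.1483)
sweep = 180° − θ = 55.6318°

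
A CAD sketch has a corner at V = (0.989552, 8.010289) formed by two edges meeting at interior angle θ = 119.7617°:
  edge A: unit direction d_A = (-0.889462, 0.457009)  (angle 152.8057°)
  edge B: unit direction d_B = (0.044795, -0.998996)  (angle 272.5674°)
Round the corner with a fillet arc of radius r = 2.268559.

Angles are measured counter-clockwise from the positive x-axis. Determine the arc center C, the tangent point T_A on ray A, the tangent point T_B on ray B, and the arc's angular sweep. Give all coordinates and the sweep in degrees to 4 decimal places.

bisector direction at 212.6866° = (-0.841638,-0.540043)
center distance |VC| = r/sin(θ/2) = 2.268559/sin(59.8809°) = 2.622661
C = V + |VC|·bis = (-1.2178,6.5939)
T_A = V + ((C−V)·d_A)·d_A = V + 1.3161·d_A = (-0.1810,8.6117)
T_B = V + ((C−V)·d_B)·d_B = V + 1.3161·d_B = (1.0485,6.6956)
sweep = 180° − θ = 60.2383°

center=(-1.2178,6.5939) T_A=(-0.1810,8.6117) T_B=(1.0485,6.6956) sweep=60.2383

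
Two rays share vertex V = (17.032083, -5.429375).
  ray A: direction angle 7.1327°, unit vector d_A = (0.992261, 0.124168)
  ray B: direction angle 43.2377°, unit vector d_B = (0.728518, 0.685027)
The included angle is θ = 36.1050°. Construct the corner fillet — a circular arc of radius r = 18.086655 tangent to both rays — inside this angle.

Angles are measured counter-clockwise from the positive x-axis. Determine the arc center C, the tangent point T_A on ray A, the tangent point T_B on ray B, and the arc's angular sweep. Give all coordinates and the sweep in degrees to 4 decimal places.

bisector direction at 25.1852° = (0.904937,0.425546)
center distance |VC| = r/sin(θ/2) = 18.086655/sin(18.0525°) = 58.365076
C = V + |VC|·bis = (69.8488,19.4076)
T_A = V + ((C−V)·d_A)·d_A = V + 55.4919·d_A = (72.0946,1.4609)
T_B = V + ((C−V)·d_B)·d_B = V + 55.4919·d_B = (57.4590,32.5841)
sweep = 180° − θ = 143.8950°

center=(69.8488,19.4076) T_A=(72.0946,1.4609) T_B=(57.4590,32.5841) sweep=143.8950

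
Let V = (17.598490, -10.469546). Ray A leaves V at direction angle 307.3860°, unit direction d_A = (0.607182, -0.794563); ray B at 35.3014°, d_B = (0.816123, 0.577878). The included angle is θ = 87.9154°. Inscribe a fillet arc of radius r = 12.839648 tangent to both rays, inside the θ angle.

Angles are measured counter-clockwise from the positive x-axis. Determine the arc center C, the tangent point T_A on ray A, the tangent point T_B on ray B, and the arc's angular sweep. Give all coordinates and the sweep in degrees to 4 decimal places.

center=(35.8853,-13.2536) T_A=(25.6834,-21.0496) T_B=(28.4656,-2.7748) sweep=92.0846

bisector direction at 351.3437° = (0.988609,-0.150507)
center distance |VC| = r/sin(θ/2) = 12.839648/sin(43.9577°) = 18.497546
C = V + |VC|·bis = (35.8853,-13.2536)
T_A = V + ((C−V)·d_A)·d_A = V + 13.3155·d_A = (25.6834,-21.0496)
T_B = V + ((C−V)·d_B)·d_B = V + 13.3155·d_B = (28.4656,-2.7748)
sweep = 180° − θ = 92.0846°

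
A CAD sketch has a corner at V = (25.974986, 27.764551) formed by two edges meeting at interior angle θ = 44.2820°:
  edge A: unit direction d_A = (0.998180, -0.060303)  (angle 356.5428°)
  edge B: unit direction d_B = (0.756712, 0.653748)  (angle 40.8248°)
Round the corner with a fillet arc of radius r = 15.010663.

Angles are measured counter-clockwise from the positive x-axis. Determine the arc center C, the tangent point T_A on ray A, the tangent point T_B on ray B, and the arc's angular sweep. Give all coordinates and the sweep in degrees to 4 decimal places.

bisector direction at 18.6838° = (0.947301,0.320345)
center distance |VC| = r/sin(θ/2) = 15.010663/sin(22.1410°) = 39.828001
C = V + |VC|·bis = (63.7041,40.5233)
T_A = V + ((C−V)·d_A)·d_A = V + 36.8911·d_A = (62.7989,25.5399)
T_B = V + ((C−V)·d_B)·d_B = V + 36.8911·d_B = (53.8909,51.8820)
sweep = 180° − θ = 135.7180°

center=(63.7041,40.5233) T_A=(62.7989,25.5399) T_B=(53.8909,51.8820) sweep=135.7180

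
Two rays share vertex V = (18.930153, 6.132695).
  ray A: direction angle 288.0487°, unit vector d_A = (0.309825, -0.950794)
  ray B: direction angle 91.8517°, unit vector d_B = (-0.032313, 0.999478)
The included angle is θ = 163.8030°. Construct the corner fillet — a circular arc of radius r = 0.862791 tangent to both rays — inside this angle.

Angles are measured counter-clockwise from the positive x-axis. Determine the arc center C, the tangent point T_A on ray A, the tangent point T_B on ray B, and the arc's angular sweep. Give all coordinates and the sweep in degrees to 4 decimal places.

bisector direction at 9.9502° = (0.984958,0.172792)
center distance |VC| = r/sin(θ/2) = 0.862791/sin(81.9015°) = 0.871482
C = V + |VC|·bis = (19.7885,6.2833)
T_A = V + ((C−V)·d_A)·d_A = V + 0.1228·d_A = (18.9682,6.0160)
T_B = V + ((C−V)·d_B)·d_B = V + 0.1228·d_B = (18.9262,6.2554)
sweep = 180° − θ = 16.1970°

center=(19.7885,6.2833) T_A=(18.9682,6.0160) T_B=(18.9262,6.2554) sweep=16.1970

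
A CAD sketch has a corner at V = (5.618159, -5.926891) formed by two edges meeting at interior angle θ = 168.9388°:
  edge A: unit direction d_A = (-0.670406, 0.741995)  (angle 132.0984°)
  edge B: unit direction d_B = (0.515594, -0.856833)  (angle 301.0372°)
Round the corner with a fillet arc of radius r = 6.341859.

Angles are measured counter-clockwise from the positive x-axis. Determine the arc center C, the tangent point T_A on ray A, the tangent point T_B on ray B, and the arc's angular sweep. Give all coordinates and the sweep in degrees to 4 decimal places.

bisector direction at 216.5678° = (-0.803152,-0.595774)
center distance |VC| = r/sin(θ/2) = 6.341859/sin(84.4694°) = 6.371519
C = V + |VC|·bis = (0.5009,-9.7229)
T_A = V + ((C−V)·d_A)·d_A = V + 0.6141·d_A = (5.2065,-5.4713)
T_B = V + ((C−V)·d_B)·d_B = V + 0.6141·d_B = (5.9348,-6.4530)
sweep = 180° − θ = 11.0612°

center=(0.5009,-9.7229) T_A=(5.2065,-5.4713) T_B=(5.9348,-6.4530) sweep=11.0612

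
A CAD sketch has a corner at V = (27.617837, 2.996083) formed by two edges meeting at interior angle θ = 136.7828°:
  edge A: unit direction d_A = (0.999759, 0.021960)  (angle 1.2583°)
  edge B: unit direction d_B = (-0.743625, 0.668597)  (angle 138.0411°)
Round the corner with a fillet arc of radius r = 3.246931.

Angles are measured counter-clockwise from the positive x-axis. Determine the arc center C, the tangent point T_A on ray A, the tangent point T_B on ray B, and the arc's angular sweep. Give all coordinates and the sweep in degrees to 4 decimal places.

bisector direction at 69.6497° = (0.347759,0.937584)
center distance |VC| = r/sin(θ/2) = 3.246931/sin(68.3914°) = 3.492371
C = V + |VC|·bis = (28.8323,6.2705)
T_A = V + ((C−V)·d_A)·d_A = V + 1.2861·d_A = (28.9036,3.0243)
T_B = V + ((C−V)·d_B)·d_B = V + 1.2861·d_B = (26.6615,3.8560)
sweep = 180° − θ = 43.2172°

center=(28.8323,6.2705) T_A=(28.9036,3.0243) T_B=(26.6615,3.8560) sweep=43.2172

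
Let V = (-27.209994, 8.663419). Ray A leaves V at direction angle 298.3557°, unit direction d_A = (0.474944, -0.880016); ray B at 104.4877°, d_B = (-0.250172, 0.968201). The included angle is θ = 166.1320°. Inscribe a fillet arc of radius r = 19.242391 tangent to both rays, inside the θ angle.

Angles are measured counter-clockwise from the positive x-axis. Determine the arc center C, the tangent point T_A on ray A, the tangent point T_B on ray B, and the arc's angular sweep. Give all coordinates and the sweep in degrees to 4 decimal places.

bisector direction at 21.4217° = (0.930918,0.365229)
center distance |VC| = r/sin(θ/2) = 19.242391/sin(83.0660°) = 19.384169
C = V + |VC|·bis = (-9.1649,15.7431)
T_A = V + ((C−V)·d_A)·d_A = V + 2.3402·d_A = (-26.0985,6.6040)
T_B = V + ((C−V)·d_B)·d_B = V + 2.3402·d_B = (-27.7954,10.9292)
sweep = 180° − θ = 13.8680°

center=(-9.1649,15.7431) T_A=(-26.0985,6.6040) T_B=(-27.7954,10.9292) sweep=13.8680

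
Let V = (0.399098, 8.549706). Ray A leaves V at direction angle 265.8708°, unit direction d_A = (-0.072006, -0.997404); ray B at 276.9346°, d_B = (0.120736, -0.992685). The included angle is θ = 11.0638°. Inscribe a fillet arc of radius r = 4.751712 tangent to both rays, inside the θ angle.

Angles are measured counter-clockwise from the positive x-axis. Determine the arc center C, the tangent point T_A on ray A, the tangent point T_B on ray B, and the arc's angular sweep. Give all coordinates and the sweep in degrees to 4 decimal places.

center=(1.6057,-40.7272) T_A=(-3.1337,-40.3850) T_B=(6.3227,-40.1535) sweep=168.9362

bisector direction at 271.4027° = (0.024479,-0.999700)
center distance |VC| = r/sin(θ/2) = 4.751712/sin(5.5319°) = 49.291652
C = V + |VC|·bis = (1.6057,-40.7272)
T_A = V + ((C−V)·d_A)·d_A = V + 49.0621·d_A = (-3.1337,-40.3850)
T_B = V + ((C−V)·d_B)·d_B = V + 49.0621·d_B = (6.3227,-40.1535)
sweep = 180° − θ = 168.9362°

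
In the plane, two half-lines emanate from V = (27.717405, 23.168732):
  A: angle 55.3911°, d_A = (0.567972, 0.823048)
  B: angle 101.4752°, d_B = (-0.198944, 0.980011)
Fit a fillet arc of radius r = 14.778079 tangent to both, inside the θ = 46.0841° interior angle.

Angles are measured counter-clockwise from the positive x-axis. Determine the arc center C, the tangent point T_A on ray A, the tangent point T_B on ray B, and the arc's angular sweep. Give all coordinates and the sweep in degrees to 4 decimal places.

bisector direction at 78.4331° = (0.200511,0.979691)
center distance |VC| = r/sin(θ/2) = 14.778079/sin(23.0420°) = 37.756337
C = V + |VC|·bis = (35.2880,60.1583)
T_A = V + ((C−V)·d_A)·d_A = V + 34.7441·d_A = (47.4510,51.7648)
T_B = V + ((C−V)·d_B)·d_B = V + 34.7441·d_B = (20.8053,57.2183)
sweep = 180° − θ = 133.9159°

center=(35.2880,60.1583) T_A=(47.4510,51.7648) T_B=(20.8053,57.2183) sweep=133.9159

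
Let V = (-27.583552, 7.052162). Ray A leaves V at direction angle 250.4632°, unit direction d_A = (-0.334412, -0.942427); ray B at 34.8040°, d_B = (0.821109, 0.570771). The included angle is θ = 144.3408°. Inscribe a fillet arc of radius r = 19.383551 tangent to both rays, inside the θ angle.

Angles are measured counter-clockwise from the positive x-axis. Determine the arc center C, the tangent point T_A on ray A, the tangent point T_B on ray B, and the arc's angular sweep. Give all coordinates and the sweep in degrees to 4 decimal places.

center=(-11.4008,-5.3054) T_A=(-29.6684,1.1767) T_B=(-22.4644,10.6106) sweep=35.6592

bisector direction at 322.6336° = (0.794771,-0.606910)
center distance |VC| = r/sin(θ/2) = 19.383551/sin(72.1704°) = 20.361486
C = V + |VC|·bis = (-11.4008,-5.3054)
T_A = V + ((C−V)·d_A)·d_A = V + 6.2344·d_A = (-29.6684,1.1767)
T_B = V + ((C−V)·d_B)·d_B = V + 6.2344·d_B = (-22.4644,10.6106)
sweep = 180° − θ = 35.6592°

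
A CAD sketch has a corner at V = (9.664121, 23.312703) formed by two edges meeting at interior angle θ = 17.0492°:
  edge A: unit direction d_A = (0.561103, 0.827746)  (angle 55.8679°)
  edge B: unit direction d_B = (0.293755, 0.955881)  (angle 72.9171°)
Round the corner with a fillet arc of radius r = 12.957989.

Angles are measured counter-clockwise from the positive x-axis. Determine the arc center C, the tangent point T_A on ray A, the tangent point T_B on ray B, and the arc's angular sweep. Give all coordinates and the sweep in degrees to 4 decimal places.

center=(47.4455,102.1421) T_A=(58.1715,94.8714) T_B=(35.0592,105.9486) sweep=162.9508

bisector direction at 64.3925° = (0.432204,0.901776)
center distance |VC| = r/sin(θ/2) = 12.957989/sin(8.5246°) = 87.415749
C = V + |VC|·bis = (47.4455,102.1421)
T_A = V + ((C−V)·d_A)·d_A = V + 86.4500·d_A = (58.1715,94.8714)
T_B = V + ((C−V)·d_B)·d_B = V + 86.4500·d_B = (35.0592,105.9486)
sweep = 180° − θ = 162.9508°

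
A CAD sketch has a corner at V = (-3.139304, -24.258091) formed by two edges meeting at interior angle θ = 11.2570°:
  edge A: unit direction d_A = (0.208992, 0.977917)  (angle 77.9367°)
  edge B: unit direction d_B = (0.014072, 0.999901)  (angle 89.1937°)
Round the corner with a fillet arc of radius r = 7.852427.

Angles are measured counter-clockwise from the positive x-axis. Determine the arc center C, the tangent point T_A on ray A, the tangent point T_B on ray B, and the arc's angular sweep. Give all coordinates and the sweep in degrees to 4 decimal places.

center=(5.8336,55.3007) T_A=(13.5126,53.6596) T_B=(-2.0181,55.4112) sweep=168.7430

bisector direction at 83.5652° = (0.112073,0.993700)
center distance |VC| = r/sin(θ/2) = 7.852427/sin(5.6285°) = 80.063138
C = V + |VC|·bis = (5.8336,55.3007)
T_A = V + ((C−V)·d_A)·d_A = V + 79.6771·d_A = (13.5126,53.6596)
T_B = V + ((C−V)·d_B)·d_B = V + 79.6771·d_B = (-2.0181,55.4112)
sweep = 180° − θ = 168.7430°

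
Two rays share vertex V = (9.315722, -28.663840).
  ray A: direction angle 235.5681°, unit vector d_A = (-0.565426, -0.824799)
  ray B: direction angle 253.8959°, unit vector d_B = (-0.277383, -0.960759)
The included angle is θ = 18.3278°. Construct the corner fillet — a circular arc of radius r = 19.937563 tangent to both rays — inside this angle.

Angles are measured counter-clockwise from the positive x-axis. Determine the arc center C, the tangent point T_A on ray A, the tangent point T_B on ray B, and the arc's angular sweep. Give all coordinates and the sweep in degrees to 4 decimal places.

center=(-44.1217,-141.8753) T_A=(-60.5662,-130.6020) T_B=(-24.9665,-147.4056) sweep=161.6722

bisector direction at 244.7320° = (-0.426853,-0.904321)
center distance |VC| = r/sin(θ/2) = 19.937563/sin(9.1639°) = 125.189398
C = V + |VC|·bis = (-44.1217,-141.8753)
T_A = V + ((C−V)·d_A)·d_A = V + 123.5916·d_A = (-60.5662,-130.6020)
T_B = V + ((C−V)·d_B)·d_B = V + 123.5916·d_B = (-24.9665,-147.4056)
sweep = 180° − θ = 161.6722°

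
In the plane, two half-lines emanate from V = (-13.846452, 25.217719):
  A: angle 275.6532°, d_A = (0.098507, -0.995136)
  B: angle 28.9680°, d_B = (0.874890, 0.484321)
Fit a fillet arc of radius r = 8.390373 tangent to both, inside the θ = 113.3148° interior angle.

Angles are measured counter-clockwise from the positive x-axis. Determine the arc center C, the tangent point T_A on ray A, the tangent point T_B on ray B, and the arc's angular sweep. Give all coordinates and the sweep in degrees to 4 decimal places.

center=(-4.9531,20.5507) T_A=(-13.3027,19.7242) T_B=(-9.0167,27.8914) sweep=66.6852

bisector direction at 332.3106° = (0.885480,-0.464678)
center distance |VC| = r/sin(θ/2) = 8.390373/sin(56.6574°) = 10.043553
C = V + |VC|·bis = (-4.9531,20.5507)
T_A = V + ((C−V)·d_A)·d_A = V + 5.5204·d_A = (-13.3027,19.7242)
T_B = V + ((C−V)·d_B)·d_B = V + 5.5204·d_B = (-9.0167,27.8914)
sweep = 180° − θ = 66.6852°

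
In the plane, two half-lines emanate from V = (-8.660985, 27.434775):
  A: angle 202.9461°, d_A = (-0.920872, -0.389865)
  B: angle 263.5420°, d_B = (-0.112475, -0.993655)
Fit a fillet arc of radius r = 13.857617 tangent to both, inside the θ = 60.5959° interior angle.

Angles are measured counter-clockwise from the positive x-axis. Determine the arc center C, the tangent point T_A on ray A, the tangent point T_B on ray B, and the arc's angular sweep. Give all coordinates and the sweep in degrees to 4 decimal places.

center=(-25.0982,5.4275) T_A=(-30.5008,18.1886) T_B=(-11.3285,3.8688) sweep=119.4041

bisector direction at 233.2440° = (-0.598408,-0.801192)
center distance |VC| = r/sin(θ/2) = 13.857617/sin(30.2980°) = 27.468200
C = V + |VC|·bis = (-25.0982,5.4275)
T_A = V + ((C−V)·d_A)·d_A = V + 23.7164·d_A = (-30.5008,18.1886)
T_B = V + ((C−V)·d_B)·d_B = V + 23.7164·d_B = (-11.3285,3.8688)
sweep = 180° − θ = 119.4041°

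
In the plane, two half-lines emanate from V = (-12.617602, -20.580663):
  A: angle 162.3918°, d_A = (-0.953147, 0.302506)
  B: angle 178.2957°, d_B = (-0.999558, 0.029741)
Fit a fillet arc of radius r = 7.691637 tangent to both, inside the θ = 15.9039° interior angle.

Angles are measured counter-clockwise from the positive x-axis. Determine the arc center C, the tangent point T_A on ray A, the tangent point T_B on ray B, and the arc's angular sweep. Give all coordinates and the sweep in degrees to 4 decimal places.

bisector direction at 170.3437° = (-0.985832,0.167737)
center distance |VC| = r/sin(θ/2) = 7.691637/sin(7.9520°) = 55.598478
C = V + |VC|·bis = (-67.4284,-11.2548)
T_A = V + ((C−V)·d_A)·d_A = V + 55.0639·d_A = (-65.1016,-3.9235)
T_B = V + ((C−V)·d_B)·d_B = V + 55.0639·d_B = (-67.6571,-18.9430)
sweep = 180° − θ = 164.0961°

center=(-67.4284,-11.2548) T_A=(-65.1016,-3.9235) T_B=(-67.6571,-18.9430) sweep=164.0961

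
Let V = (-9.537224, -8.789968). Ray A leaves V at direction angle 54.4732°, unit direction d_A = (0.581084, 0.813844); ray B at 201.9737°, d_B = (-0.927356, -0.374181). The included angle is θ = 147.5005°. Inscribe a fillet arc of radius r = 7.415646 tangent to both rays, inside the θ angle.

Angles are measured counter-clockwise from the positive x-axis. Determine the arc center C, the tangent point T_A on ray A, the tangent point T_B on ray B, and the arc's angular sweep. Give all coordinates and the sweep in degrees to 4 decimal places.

bisector direction at 128.2234° = (-0.618730,0.785604)
center distance |VC| = r/sin(θ/2) = 7.415646/sin(73.7502°) = 7.724220
C = V + |VC|·bis = (-14.3164,-2.7218)
T_A = V + ((C−V)·d_A)·d_A = V + 2.1614·d_A = (-8.2813,-7.0309)
T_B = V + ((C−V)·d_B)·d_B = V + 2.1614·d_B = (-11.5416,-9.5987)
sweep = 180° − θ = 32.4995°

center=(-14.3164,-2.7218) T_A=(-8.2813,-7.0309) T_B=(-11.5416,-9.5987) sweep=32.4995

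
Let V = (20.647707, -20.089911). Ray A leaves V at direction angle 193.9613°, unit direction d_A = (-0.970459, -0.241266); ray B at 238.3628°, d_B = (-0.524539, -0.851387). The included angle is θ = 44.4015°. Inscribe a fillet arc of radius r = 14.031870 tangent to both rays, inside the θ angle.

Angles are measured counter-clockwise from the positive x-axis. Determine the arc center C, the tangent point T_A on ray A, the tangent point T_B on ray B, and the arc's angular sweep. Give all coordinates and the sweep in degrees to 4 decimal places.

bisector direction at 216.1620° = (-0.807351,-0.590071)
center distance |VC| = r/sin(θ/2) = 14.031870/sin(22.2007°) = 37.135800
C = V + |VC|·bis = (-9.3339,-42.0027)
T_A = V + ((C−V)·d_A)·d_A = V + 34.3828·d_A = (-12.7194,-28.3853)
T_B = V + ((C−V)·d_B)·d_B = V + 34.3828·d_B = (2.6126,-49.3629)
sweep = 180° − θ = 135.5985°

center=(-9.3339,-42.0027) T_A=(-12.7194,-28.3853) T_B=(2.6126,-49.3629) sweep=135.5985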